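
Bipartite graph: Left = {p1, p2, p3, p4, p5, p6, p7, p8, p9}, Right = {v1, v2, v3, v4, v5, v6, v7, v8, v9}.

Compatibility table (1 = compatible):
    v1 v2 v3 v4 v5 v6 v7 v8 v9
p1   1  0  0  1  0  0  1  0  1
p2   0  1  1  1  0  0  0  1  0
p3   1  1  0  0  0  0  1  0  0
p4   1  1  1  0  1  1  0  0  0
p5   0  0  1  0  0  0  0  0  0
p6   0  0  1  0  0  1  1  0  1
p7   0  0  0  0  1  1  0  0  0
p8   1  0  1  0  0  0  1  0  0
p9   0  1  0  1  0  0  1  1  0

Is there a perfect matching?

Yes

A valid assignment of size 9: p1-v4, p2-v8, p3-v7, p4-v6, p5-v3, p6-v9, p7-v5, p8-v1, p9-v2.
Every left vertex is matched, so this is a perfect matching.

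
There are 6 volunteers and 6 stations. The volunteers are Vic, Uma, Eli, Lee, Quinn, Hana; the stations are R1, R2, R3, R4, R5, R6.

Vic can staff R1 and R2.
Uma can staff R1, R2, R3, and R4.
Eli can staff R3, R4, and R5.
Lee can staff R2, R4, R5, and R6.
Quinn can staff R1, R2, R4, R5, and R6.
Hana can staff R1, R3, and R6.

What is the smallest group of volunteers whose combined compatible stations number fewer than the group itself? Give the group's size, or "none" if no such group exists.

A matching saturating every volunteer exists, for instance Vic→R1, Uma→R3, Eli→R5, Lee→R4, Quinn→R2, Hana→R6.
By Hall's marriage theorem, this means |N(S)| ≥ |S| for every subset S, so no violating subset exists.

none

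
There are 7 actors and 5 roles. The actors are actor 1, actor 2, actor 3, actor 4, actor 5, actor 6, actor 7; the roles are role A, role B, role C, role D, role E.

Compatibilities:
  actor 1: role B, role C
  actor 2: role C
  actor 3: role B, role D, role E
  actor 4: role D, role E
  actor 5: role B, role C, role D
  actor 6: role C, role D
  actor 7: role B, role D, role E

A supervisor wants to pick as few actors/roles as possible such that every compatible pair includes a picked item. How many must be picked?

4

{role B, role C, role D, role E} is a vertex cover of size 4: every edge has an endpoint in this set.
No smaller cover exists because actor 1–role B, actor 2–role C, actor 3–role E, actor 4–role D is a matching of size 4, and a cover must include an endpoint of each of these disjoint edges (König's theorem).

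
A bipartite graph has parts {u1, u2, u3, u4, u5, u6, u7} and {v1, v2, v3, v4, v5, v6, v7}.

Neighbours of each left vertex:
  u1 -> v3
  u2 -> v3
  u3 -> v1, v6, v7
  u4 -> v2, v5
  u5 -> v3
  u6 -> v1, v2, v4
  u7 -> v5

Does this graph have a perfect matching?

No

The set {u1, u2, u5} has only 1 neighbour ({v3}), so by Hall's theorem at most 5 of the 7 left vertices can be matched.
Hence no matching covers every left vertex.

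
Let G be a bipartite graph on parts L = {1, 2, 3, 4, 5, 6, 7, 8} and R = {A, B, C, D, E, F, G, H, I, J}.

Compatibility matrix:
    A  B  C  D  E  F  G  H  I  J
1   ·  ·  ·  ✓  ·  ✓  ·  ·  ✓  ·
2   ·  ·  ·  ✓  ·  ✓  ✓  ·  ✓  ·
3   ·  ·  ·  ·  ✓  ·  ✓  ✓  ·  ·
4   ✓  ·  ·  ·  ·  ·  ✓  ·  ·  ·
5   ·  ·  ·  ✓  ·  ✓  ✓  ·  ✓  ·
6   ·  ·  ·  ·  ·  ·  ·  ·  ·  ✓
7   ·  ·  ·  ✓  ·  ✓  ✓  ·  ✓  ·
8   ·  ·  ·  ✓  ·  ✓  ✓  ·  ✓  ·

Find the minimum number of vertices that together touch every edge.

A maximum matching has 7 edges (e.g. 1–I, 2–G, 3–E, 4–A, 5–D, 6–J, 7–F).
By König's theorem the minimum vertex cover has the same size. One such cover is {3, 4, 6, D, F, G, I}.

7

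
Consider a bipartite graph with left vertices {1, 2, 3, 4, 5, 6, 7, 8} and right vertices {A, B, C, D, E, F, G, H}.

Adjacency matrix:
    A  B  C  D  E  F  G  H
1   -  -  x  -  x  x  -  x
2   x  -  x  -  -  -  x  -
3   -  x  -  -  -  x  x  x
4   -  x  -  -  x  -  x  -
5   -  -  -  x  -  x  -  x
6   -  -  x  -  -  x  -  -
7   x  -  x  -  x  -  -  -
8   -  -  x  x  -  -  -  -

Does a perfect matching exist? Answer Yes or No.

Yes

A valid assignment of size 8: 1-H, 2-G, 3-B, 4-E, 5-D, 6-F, 7-A, 8-C.
All 8 left vertices are covered.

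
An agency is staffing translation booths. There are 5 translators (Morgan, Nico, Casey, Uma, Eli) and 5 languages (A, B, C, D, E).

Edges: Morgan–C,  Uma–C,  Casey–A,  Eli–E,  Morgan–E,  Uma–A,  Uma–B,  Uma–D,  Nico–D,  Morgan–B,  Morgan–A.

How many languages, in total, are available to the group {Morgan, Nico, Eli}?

5

The union of neighbours of {Morgan, Nico, Eli} is {A, B, C, D, E}, which has 5 elements.
Since |N(S)| = 5 ≥ |S| = 3, Hall's condition holds for this subset.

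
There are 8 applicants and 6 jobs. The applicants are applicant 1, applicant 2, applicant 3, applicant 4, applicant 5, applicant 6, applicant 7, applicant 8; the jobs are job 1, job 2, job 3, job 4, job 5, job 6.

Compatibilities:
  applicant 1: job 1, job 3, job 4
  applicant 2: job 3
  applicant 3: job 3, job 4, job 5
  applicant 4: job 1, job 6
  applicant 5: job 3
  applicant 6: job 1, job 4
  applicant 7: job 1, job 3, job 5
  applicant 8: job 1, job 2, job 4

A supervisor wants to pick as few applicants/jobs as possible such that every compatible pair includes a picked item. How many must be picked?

A maximum matching has 6 edges (e.g. applicant 1–job 4, applicant 2–job 3, applicant 3–job 5, applicant 4–job 6, applicant 6–job 1, applicant 8–job 2).
By König's theorem the minimum vertex cover has the same size. One such cover is {applicant 4, applicant 8, job 1, job 3, job 4, job 5}.

6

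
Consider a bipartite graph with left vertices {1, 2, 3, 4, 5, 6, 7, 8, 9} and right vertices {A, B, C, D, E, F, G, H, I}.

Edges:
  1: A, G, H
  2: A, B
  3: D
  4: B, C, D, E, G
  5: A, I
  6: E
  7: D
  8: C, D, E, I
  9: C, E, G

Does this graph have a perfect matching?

No

The set {3, 7} has only 1 neighbour ({D}), so by Hall's theorem at most 8 of the 9 left vertices can be matched.
Hence no matching covers every left vertex.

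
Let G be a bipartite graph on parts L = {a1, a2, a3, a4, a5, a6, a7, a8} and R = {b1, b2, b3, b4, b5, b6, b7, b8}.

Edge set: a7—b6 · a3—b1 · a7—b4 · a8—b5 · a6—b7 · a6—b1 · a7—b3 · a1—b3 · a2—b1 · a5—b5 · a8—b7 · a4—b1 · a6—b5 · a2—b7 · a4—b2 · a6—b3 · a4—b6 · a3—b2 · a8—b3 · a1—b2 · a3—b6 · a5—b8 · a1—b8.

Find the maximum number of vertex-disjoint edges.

8

For example, pair a1-b8, a2-b1, a3-b2, a4-b6, a5-b5, a6-b7, a7-b4, a8-b3.
This saturates every left vertex, so 8 is the maximum.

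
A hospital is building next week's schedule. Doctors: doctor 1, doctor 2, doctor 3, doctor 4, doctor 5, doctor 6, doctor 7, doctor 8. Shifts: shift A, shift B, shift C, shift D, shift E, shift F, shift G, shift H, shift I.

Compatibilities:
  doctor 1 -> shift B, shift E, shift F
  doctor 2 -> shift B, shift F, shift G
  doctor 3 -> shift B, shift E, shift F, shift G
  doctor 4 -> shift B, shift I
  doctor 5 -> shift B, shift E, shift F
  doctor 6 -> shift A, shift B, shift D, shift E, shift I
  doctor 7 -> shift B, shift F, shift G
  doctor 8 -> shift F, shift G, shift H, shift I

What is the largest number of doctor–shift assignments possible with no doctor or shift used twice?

For example, pair doctor 1–shift F, doctor 2–shift G, doctor 3–shift B, doctor 4–shift I, doctor 5–shift E, doctor 6–shift A, doctor 8–shift H.
The set {doctor 1, doctor 2, doctor 3, doctor 5, doctor 7} has only 4 neighbours ({shift B, shift E, shift F, shift G}), so by Hall's theorem at most 7 of the 8 doctors can be matched.

7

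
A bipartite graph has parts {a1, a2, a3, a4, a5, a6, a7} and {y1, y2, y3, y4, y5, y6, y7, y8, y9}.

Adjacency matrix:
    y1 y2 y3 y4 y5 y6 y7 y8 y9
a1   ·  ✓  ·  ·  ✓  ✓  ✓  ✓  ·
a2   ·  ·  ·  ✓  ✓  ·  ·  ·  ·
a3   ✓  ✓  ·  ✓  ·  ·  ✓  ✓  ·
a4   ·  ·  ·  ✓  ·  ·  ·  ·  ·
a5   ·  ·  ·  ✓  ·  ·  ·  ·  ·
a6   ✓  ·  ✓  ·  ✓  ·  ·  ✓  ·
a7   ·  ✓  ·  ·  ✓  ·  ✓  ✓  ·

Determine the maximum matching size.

A valid assignment of size 6: a1→y6, a2→y5, a3→y1, a4→y4, a6→y3, a7→y7.
The set {a4, a5} has only 1 neighbour ({y4}), so by Hall's theorem at most 6 of the 7 left vertices can be matched.

6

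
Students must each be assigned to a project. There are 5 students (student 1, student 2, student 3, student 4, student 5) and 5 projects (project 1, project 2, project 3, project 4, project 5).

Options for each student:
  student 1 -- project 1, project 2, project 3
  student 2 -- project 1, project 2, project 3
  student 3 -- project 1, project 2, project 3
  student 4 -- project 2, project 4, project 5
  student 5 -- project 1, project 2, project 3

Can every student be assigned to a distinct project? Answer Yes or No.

The set {student 1, student 2, student 3, student 5} has only 3 neighbours ({project 1, project 2, project 3}), so by Hall's theorem at most 4 of the 5 students can be matched.
Hence no matching covers every student.

No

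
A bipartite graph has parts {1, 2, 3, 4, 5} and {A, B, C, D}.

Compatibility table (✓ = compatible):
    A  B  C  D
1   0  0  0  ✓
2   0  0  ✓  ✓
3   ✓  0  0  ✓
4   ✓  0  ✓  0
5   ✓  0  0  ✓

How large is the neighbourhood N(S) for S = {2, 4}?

The union of neighbours of {2, 4} is {A, C, D}, which has 3 elements.
Since |N(S)| = 3 ≥ |S| = 2, Hall's condition holds for this subset.

3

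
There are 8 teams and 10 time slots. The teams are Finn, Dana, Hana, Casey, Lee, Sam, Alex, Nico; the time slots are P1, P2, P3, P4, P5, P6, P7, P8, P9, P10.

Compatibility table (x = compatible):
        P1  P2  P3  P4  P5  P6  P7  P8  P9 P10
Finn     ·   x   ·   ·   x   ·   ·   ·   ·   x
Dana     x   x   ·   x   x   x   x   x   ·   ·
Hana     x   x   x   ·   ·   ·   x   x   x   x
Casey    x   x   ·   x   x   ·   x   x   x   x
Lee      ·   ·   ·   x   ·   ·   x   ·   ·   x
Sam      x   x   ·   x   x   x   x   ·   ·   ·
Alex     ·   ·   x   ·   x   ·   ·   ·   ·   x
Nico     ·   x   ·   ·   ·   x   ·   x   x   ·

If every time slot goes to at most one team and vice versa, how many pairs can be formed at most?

For example, pair Finn–P5, Dana–P1, Hana–P3, Casey–P8, Lee–P7, Sam–P2, Alex–P10, Nico–P9.
This saturates every team, so 8 is the maximum.

8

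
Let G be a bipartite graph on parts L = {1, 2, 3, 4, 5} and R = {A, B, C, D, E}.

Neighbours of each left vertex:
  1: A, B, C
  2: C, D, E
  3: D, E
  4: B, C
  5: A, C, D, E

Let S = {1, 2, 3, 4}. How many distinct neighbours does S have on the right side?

5

The union of neighbours of {1, 2, 3, 4} is {A, B, C, D, E}, which has 5 elements.
Since |N(S)| = 5 ≥ |S| = 4, Hall's condition holds for this subset.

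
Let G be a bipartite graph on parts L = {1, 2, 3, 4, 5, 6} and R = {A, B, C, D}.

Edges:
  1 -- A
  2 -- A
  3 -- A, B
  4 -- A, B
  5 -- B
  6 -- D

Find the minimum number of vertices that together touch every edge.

3

{6, A, B} is a vertex cover of size 3: every edge has an endpoint in this set.
No smaller cover exists because 1–A, 3–B, 6–D is a matching of size 3, and a cover must include an endpoint of each of these disjoint edges (König's theorem).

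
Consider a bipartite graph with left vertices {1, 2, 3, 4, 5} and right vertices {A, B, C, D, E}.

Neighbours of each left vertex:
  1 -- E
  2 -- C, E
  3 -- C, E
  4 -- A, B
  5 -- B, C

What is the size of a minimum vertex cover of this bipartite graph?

{4, 5, C, E} is a vertex cover of size 4: every edge has an endpoint in this set.
No smaller cover exists because 1–E, 2–C, 4–A, 5–B is a matching of size 4, and a cover must include an endpoint of each of these disjoint edges (König's theorem).

4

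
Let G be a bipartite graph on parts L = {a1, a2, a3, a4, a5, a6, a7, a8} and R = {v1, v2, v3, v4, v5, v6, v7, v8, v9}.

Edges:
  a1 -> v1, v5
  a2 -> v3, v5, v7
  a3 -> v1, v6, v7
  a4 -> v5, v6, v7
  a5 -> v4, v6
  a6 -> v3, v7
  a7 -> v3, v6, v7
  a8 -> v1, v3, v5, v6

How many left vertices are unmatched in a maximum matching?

2

For example, pair a1→v5, a2→v3, a3→v1, a4→v6, a5→v4, a6→v7.
The set {a1, a2, a3, a4, a6, a7, a8} has only 5 neighbours ({v1, v3, v5, v6, v7}), so by Hall's theorem at most 6 of the 8 left vertices can be matched.
That matches 6 of the 8, leaving 2 unmatched; no matching can do better.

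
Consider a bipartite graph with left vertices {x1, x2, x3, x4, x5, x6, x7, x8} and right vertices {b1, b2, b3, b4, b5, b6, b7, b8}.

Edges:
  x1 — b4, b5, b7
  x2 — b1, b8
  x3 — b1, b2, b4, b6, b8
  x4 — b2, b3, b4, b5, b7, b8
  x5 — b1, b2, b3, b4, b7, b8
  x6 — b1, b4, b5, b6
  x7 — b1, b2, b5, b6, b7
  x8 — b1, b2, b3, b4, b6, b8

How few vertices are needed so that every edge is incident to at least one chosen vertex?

8

{x1, x2, x3, x4, x5, x6, x7, x8} is a vertex cover of size 8: every edge has an endpoint in this set.
No smaller cover exists because x1–b4, x2–b8, x3–b6, x4–b7, x5–b3, x6–b5, x7–b2, x8–b1 is a matching of size 8, and a cover must include an endpoint of each of these disjoint edges (König's theorem).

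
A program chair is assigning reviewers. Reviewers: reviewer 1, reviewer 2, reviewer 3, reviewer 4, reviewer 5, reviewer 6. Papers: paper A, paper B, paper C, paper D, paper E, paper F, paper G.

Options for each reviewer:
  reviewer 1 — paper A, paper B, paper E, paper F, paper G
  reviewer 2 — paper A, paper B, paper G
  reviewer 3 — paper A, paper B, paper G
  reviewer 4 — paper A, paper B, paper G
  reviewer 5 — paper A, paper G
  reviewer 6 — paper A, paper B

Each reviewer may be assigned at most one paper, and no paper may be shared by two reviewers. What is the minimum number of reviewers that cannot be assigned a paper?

One maximum matching: reviewer 1→paper E, reviewer 2→paper G, reviewer 3→paper A, reviewer 4→paper B.
The set {reviewer 2, reviewer 3, reviewer 4, reviewer 5, reviewer 6} has only 3 neighbours ({paper A, paper B, paper G}), so by Hall's theorem at most 4 of the 6 reviewers can be matched.
That matches 4 of the 6, leaving 2 unmatched; no matching can do better.

2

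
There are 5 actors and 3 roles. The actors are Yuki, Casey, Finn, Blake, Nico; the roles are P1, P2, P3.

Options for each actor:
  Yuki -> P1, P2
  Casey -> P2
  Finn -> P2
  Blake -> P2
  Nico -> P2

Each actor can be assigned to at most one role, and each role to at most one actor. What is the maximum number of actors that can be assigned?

One maximum matching: Yuki→P1, Casey→P2.
The set {Casey, Finn, Blake, Nico} has only 1 neighbour ({P2}), so by Hall's theorem at most 2 of the 5 actors can be matched.

2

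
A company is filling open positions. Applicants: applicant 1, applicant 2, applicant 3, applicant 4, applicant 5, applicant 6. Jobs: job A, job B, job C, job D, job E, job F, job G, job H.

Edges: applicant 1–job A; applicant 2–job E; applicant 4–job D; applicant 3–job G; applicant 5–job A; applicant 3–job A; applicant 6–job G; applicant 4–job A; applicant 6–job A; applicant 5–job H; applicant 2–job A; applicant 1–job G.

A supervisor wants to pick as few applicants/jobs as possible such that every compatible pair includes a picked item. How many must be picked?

5

{applicant 2, applicant 4, applicant 5, job A, job G} is a vertex cover of size 5: every edge has an endpoint in this set.
No smaller cover exists because applicant 1–job G, applicant 2–job E, applicant 3–job A, applicant 4–job D, applicant 5–job H is a matching of size 5, and a cover must include an endpoint of each of these disjoint edges (König's theorem).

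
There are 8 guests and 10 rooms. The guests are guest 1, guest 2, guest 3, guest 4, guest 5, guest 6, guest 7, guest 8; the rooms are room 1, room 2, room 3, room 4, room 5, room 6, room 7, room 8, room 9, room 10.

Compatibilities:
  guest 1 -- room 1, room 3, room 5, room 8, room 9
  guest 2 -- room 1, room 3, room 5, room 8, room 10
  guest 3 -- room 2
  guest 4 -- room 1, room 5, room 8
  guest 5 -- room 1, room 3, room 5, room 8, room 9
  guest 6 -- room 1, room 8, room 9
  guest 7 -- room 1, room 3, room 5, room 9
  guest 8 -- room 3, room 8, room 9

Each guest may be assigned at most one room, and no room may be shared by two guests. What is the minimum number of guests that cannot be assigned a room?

1

One maximum matching: guest 1-room 9, guest 2-room 10, guest 3-room 2, guest 4-room 1, guest 5-room 5, guest 6-room 8, guest 7-room 3.
The set {guest 1, guest 4, guest 5, guest 6, guest 7, guest 8} has only 5 neighbours ({room 1, room 3, room 5, room 8, room 9}), so by Hall's theorem at most 7 of the 8 guests can be matched.
That matches 7 of the 8, leaving 1 unmatched; no matching can do better.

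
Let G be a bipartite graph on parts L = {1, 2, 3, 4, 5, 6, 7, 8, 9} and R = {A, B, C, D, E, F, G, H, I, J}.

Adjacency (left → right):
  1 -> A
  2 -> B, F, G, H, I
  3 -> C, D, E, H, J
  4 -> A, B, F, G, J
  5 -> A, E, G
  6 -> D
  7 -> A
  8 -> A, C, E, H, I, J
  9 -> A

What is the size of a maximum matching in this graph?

For example, pair 1-A, 2-H, 3-E, 4-B, 5-G, 6-D, 8-J.
The set {1, 7, 9} has only 1 neighbour ({A}), so by Hall's theorem at most 7 of the 9 left vertices can be matched.

7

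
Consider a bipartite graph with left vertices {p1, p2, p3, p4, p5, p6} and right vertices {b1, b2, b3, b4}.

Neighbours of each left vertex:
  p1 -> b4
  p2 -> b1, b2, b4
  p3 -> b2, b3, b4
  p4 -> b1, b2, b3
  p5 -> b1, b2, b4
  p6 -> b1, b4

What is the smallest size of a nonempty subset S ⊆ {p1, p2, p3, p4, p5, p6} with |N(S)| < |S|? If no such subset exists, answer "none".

4

Take S = {p1, p2, p5, p6}. Its neighbourhood is {b1, b2, b4}, so |N(S)| = 3 < |S| = 4.
Every subset of size less than 4 has at least as many neighbours as members, so 4 is the minimum.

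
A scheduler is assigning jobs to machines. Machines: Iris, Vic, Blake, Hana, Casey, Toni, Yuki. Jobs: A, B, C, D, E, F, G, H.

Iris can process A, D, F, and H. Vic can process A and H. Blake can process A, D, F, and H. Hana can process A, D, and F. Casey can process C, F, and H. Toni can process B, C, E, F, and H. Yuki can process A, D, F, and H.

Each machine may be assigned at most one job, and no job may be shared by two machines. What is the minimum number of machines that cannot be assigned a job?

1

A valid assignment of size 6: Iris-H, Vic-A, Blake-D, Hana-F, Casey-C, Toni-E.
The set {Iris, Vic, Blake, Hana, Yuki} has only 4 neighbours ({A, D, F, H}), so by Hall's theorem at most 6 of the 7 machines can be matched.
That matches 6 of the 7, leaving 1 unmatched; no matching can do better.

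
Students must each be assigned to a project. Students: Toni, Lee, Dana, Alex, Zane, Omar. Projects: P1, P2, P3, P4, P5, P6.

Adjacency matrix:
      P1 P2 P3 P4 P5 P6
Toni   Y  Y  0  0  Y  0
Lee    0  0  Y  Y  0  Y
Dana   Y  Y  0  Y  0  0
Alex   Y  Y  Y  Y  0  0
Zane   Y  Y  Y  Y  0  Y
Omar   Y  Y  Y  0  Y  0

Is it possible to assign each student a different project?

Yes

For example, pair Toni→P5, Lee→P6, Dana→P2, Alex→P4, Zane→P3, Omar→P1.
All 6 students are covered.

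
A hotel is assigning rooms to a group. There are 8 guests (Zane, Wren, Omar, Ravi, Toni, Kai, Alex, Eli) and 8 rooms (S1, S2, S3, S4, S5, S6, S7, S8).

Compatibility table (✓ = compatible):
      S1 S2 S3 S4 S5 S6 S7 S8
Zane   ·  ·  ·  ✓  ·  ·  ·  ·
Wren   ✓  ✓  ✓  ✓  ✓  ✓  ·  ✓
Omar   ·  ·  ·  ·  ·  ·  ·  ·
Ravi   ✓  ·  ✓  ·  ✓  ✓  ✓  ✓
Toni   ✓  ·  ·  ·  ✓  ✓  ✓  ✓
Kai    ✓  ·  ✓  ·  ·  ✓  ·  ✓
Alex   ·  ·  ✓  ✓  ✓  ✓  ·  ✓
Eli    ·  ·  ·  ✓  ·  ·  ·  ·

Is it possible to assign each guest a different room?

No

The set {Zane, Omar, Eli} has only 1 neighbour ({S4}), so by Hall's theorem at most 6 of the 8 guests can be matched.
Hence no matching covers every guest.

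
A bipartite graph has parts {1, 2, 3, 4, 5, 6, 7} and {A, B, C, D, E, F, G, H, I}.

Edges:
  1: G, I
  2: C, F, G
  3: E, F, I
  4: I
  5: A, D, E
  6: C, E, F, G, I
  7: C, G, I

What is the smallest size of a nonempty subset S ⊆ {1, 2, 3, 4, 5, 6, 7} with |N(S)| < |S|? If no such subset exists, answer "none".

6

Take S = {1, 2, 3, 4, 6, 7}. Its neighbourhood is {C, E, F, G, I}, so |N(S)| = 5 < |S| = 6.
Every subset of size less than 6 has at least as many neighbours as members, so 6 is the minimum.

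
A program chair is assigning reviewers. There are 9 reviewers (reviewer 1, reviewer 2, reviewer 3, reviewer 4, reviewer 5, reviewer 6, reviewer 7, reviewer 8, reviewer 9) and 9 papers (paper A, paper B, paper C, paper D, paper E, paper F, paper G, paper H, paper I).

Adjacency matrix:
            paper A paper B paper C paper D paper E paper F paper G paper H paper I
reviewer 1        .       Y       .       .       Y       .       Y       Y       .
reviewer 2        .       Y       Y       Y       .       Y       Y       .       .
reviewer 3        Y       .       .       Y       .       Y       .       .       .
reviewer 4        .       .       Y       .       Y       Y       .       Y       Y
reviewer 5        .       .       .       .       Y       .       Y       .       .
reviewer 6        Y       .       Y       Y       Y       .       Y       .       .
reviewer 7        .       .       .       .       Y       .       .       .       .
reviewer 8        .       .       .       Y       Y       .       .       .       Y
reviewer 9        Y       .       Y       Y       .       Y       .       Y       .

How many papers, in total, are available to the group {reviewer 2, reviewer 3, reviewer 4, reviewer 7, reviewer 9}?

The union of neighbours of {reviewer 2, reviewer 3, reviewer 4, reviewer 7, reviewer 9} is {paper A, paper B, paper C, paper D, paper E, paper F, paper G, paper H, paper I}, which has 9 elements.
Since |N(S)| = 9 ≥ |S| = 5, Hall's condition holds for this subset.

9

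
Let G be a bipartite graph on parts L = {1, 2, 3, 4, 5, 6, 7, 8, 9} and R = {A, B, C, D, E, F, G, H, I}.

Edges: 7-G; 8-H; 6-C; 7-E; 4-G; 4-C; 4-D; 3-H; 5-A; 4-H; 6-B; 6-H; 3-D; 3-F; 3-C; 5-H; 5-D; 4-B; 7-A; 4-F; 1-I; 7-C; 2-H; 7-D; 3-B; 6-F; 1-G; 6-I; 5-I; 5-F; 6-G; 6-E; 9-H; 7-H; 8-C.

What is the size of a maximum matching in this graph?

One maximum matching: 1→I, 2→H, 3→F, 4→B, 5→A, 6→E, 7→G, 8→C.
The set {2, 9} has only 1 neighbour ({H}), so by Hall's theorem at most 8 of the 9 left vertices can be matched.

8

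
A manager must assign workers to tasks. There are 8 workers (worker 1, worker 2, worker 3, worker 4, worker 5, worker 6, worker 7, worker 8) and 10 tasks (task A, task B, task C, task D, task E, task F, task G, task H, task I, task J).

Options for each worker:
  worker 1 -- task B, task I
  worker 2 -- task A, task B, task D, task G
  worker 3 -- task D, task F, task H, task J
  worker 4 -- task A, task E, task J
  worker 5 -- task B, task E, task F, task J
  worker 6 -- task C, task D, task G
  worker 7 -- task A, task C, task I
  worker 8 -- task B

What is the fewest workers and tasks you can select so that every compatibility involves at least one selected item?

8

A maximum matching has 8 edges (e.g. worker 1–task I, worker 2–task A, worker 3–task D, worker 4–task J, worker 5–task E, worker 6–task G, worker 7–task C, worker 8–task B).
By König's theorem the minimum vertex cover has the same size. One such cover is {worker 1, worker 2, worker 3, worker 4, worker 5, worker 6, worker 7, worker 8}.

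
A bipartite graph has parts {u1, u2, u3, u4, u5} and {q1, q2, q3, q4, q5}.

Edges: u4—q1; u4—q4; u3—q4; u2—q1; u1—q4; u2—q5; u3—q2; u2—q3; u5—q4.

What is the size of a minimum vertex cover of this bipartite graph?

4

{u2, u3, u4, q4} is a vertex cover of size 4: every edge has an endpoint in this set.
No smaller cover exists because u1–q4, u2–q5, u3–q2, u4–q1 is a matching of size 4, and a cover must include an endpoint of each of these disjoint edges (König's theorem).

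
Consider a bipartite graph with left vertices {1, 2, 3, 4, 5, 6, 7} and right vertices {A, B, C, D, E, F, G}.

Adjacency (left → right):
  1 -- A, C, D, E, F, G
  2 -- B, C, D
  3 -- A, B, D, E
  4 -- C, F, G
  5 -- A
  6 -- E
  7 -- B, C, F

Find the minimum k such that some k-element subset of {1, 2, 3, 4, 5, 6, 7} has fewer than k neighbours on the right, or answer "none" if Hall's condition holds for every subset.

A matching saturating every left vertex exists, for instance 1→G, 2→C, 3→D, 4→F, 5→A, 6→E, 7→B.
By Hall's marriage theorem, this means |N(S)| ≥ |S| for every subset S, so no violating subset exists.

none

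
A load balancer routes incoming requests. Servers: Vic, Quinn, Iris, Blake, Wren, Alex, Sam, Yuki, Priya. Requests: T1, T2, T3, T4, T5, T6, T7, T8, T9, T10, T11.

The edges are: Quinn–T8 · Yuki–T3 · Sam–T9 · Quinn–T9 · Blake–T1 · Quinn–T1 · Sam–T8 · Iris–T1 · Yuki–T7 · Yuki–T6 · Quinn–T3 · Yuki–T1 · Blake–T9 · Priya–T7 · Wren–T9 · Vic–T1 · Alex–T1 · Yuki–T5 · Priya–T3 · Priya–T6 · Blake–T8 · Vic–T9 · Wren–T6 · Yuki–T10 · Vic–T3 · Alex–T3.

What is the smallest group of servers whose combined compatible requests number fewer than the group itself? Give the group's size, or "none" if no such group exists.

5

Take S = {Vic, Quinn, Iris, Blake, Alex}. Its neighbourhood is {T1, T3, T8, T9}, so |N(S)| = 4 < |S| = 5.
Every subset of size less than 5 has at least as many neighbours as members, so 5 is the minimum.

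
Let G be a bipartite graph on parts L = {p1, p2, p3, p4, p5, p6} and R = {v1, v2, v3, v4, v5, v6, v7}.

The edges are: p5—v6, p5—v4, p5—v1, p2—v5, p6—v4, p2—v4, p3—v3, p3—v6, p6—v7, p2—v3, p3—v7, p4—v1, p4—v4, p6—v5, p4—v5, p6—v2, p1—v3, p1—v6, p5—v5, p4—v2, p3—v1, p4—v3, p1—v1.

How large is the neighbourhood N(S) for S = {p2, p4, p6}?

The union of neighbours of {p2, p4, p6} is {v1, v2, v3, v4, v5, v7}, which has 6 elements.
Since |N(S)| = 6 ≥ |S| = 3, Hall's condition holds for this subset.

6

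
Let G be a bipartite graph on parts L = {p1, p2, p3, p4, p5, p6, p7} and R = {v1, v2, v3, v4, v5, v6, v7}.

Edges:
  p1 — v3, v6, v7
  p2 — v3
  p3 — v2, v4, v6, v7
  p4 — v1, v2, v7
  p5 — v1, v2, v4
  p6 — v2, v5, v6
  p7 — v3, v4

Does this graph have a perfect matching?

Yes

A valid assignment of size 7: p1→v6, p2→v3, p3→v2, p4→v7, p5→v1, p6→v5, p7→v4.
Every left vertex is matched, so this is a perfect matching.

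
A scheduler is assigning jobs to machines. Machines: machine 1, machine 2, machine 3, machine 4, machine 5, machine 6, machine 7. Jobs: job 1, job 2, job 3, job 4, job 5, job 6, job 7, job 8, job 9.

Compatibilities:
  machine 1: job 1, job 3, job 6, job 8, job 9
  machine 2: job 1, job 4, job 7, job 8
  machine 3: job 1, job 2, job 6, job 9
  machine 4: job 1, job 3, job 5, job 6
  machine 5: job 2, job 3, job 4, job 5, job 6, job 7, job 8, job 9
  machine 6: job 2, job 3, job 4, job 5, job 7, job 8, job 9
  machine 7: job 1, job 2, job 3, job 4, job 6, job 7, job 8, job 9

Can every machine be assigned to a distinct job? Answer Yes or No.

Yes

One maximum matching: machine 1–job 1, machine 2–job 4, machine 3–job 2, machine 4–job 3, machine 5–job 7, machine 6–job 5, machine 7–job 9.
All 7 machines are covered.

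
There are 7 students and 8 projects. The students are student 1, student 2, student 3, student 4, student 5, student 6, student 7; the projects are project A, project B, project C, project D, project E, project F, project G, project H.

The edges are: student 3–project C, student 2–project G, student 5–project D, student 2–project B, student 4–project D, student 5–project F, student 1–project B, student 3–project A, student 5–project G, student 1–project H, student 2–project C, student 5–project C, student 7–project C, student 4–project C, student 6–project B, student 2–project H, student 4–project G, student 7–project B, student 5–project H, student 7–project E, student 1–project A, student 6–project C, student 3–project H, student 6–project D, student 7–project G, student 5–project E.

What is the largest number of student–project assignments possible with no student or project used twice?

For example, pair student 1–project A, student 2–project B, student 3–project H, student 4–project G, student 5–project F, student 6–project C, student 7–project E.
All 7 students are matched, so no larger matching exists.

7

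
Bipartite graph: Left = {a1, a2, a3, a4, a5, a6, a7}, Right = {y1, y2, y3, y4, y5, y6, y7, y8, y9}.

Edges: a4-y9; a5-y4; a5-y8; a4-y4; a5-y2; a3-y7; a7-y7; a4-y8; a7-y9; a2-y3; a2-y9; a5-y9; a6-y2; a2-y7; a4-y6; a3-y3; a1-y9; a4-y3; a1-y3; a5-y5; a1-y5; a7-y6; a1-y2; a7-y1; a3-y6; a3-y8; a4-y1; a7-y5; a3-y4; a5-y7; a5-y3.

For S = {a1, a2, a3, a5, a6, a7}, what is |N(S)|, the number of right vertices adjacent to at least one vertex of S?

The union of neighbours of {a1, a2, a3, a5, a6, a7} is {y1, y2, y3, y4, y5, y6, y7, y8, y9}, which has 9 elements.
Since |N(S)| = 9 ≥ |S| = 6, Hall's condition holds for this subset.

9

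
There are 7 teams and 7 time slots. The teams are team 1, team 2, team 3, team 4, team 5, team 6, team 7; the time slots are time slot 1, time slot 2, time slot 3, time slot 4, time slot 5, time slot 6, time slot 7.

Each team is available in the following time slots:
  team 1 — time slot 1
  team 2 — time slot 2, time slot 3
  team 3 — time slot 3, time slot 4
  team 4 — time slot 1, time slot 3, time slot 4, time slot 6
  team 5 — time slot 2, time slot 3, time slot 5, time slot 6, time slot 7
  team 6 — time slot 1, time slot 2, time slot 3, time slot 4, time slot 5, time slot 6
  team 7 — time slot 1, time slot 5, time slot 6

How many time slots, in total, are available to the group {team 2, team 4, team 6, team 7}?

6

The union of neighbours of {team 2, team 4, team 6, team 7} is {time slot 1, time slot 2, time slot 3, time slot 4, time slot 5, time slot 6}, which has 6 elements.
Since |N(S)| = 6 ≥ |S| = 4, Hall's condition holds for this subset.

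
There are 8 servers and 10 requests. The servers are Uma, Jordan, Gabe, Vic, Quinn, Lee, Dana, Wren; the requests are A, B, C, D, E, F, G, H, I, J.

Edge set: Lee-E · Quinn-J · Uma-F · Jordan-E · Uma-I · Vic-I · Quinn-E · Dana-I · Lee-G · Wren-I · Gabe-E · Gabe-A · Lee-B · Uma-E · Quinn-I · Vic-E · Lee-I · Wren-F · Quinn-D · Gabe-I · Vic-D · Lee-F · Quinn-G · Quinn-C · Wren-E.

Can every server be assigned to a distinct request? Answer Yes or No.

The set {Uma, Jordan, Dana, Wren} has only 3 neighbours ({E, F, I}), so by Hall's theorem at most 7 of the 8 servers can be matched.
Hence no matching covers every server.

No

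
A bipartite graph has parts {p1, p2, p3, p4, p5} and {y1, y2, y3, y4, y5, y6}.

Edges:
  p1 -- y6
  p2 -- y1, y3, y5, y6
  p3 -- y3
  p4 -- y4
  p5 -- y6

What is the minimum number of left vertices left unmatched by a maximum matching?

1

For example, pair p1–y6, p2–y1, p3–y3, p4–y4.
The set {p1, p5} has only 1 neighbour ({y6}), so by Hall's theorem at most 4 of the 5 left vertices can be matched.
That matches 4 of the 5, leaving 1 unmatched; no matching can do better.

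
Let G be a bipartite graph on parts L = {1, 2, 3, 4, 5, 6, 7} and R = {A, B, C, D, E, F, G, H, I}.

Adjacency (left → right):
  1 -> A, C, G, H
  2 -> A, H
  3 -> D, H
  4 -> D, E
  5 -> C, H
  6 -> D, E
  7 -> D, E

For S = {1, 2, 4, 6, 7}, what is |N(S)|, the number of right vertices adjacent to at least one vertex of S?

6

The union of neighbours of {1, 2, 4, 6, 7} is {A, C, D, E, G, H}, which has 6 elements.
Since |N(S)| = 6 ≥ |S| = 5, Hall's condition holds for this subset.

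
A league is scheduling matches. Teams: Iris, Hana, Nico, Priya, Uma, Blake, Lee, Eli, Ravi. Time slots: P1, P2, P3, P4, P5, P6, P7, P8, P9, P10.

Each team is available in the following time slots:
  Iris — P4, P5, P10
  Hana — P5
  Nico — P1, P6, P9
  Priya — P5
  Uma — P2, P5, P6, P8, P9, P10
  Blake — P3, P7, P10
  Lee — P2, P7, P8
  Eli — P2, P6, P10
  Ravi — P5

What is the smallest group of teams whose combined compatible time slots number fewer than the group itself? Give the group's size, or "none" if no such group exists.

Take S = {Hana, Priya}. Its neighbourhood is {P5}, so |N(S)| = 1 < |S| = 2.
No single vertex violates Hall's condition since each has at least one neighbour, so 2 is the minimum.

2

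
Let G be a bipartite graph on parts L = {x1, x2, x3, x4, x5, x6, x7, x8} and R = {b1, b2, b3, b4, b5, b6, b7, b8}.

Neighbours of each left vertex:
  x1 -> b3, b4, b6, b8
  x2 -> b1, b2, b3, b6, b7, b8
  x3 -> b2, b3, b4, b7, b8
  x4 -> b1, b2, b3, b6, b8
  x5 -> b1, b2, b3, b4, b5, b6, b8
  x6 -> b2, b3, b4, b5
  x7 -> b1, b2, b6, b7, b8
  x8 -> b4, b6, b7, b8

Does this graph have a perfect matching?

Yes

One maximum matching: x1-b3, x2-b2, x3-b7, x4-b6, x5-b5, x6-b4, x7-b1, x8-b8.
All 8 left vertices are covered.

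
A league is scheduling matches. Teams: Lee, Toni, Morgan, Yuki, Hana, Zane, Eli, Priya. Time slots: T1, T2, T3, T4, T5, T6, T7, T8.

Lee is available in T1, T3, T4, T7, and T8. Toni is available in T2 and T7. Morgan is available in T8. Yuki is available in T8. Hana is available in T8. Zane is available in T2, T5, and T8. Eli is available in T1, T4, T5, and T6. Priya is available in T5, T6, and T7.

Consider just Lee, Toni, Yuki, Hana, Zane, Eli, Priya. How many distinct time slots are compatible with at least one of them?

The union of neighbours of {Lee, Toni, Yuki, Hana, Zane, Eli, Priya} is {T1, T2, T3, T4, T5, T6, T7, T8}, which has 8 elements.
Since |N(S)| = 8 ≥ |S| = 7, Hall's condition holds for this subset.

8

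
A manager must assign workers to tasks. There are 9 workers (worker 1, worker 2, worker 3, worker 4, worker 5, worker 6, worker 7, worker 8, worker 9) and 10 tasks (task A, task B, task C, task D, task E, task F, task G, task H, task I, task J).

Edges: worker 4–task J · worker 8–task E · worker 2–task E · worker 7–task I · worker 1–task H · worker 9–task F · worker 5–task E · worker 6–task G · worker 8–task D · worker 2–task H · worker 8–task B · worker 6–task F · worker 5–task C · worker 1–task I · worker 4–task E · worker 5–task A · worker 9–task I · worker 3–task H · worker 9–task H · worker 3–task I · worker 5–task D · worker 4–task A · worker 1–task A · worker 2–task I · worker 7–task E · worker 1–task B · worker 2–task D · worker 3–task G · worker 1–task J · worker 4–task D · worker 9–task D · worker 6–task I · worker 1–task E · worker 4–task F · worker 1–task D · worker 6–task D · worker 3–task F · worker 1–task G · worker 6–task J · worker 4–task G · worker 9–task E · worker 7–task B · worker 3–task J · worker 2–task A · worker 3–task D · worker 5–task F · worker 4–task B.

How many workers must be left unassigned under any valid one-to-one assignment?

One maximum matching: worker 1→task J, worker 2→task H, worker 3→task D, worker 4→task G, worker 5→task A, worker 6→task I, worker 7→task E, worker 8→task B, worker 9→task F.
All 9 workers are matched, so no larger matching exists.
That matches 9 of the 9, leaving 0 unmatched; no matching can do better.

0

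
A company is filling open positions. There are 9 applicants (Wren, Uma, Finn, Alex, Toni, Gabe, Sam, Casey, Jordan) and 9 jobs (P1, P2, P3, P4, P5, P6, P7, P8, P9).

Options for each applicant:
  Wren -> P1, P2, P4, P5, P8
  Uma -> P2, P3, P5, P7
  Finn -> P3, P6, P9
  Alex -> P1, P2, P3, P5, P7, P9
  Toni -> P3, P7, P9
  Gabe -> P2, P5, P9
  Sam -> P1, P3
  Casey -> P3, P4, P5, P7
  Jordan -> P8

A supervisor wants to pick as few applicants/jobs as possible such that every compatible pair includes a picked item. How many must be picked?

The 9 edges Wren–P1, Uma–P7, Finn–P6, Alex–P2, Toni–P9, Gabe–P5, Sam–P3, Casey–P4, Jordan–P8 form a matching, so any vertex cover needs at least 9 vertices (one per matched edge).
Conversely {Wren, Uma, Finn, Alex, Toni, Gabe, Sam, Casey, Jordan} meets every edge and has exactly 9 vertices, so 9 is optimal.

9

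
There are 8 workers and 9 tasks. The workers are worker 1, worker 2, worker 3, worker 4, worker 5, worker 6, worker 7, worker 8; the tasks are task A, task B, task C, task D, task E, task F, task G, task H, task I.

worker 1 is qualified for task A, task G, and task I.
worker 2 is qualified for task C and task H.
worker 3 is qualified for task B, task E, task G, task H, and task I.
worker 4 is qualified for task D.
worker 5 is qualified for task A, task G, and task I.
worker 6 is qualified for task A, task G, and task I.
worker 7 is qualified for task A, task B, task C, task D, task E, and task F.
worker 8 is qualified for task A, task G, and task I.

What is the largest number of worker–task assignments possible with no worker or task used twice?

7

A valid assignment of size 7: worker 1–task I, worker 2–task C, worker 3–task H, worker 4–task D, worker 5–task A, worker 6–task G, worker 7–task F.
The set {worker 1, worker 5, worker 6, worker 8} has only 3 neighbours ({task A, task G, task I}), so by Hall's theorem at most 7 of the 8 workers can be matched.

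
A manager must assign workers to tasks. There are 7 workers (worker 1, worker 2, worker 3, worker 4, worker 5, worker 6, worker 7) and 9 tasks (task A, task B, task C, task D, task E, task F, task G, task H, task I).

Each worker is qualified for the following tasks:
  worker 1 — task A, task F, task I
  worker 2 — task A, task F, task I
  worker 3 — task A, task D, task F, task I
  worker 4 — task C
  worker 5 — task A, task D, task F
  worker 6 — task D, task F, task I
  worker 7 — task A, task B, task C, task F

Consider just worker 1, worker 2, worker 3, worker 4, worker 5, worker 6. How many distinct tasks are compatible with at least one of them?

The union of neighbours of {worker 1, worker 2, worker 3, worker 4, worker 5, worker 6} is {task A, task C, task D, task F, task I}, which has 5 elements.
Since |N(S)| = 5 < |S| = 6, Hall's condition fails for this subset.

5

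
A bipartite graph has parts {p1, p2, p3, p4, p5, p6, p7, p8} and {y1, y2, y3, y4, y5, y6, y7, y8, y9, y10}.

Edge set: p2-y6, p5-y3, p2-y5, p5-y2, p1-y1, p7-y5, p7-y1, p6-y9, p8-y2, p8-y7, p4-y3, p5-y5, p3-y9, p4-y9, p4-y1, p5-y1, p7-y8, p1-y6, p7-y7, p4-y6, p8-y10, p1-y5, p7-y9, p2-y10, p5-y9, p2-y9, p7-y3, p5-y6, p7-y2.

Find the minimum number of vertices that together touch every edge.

{p1, p2, p4, p5, p7, p8, y9} is a vertex cover of size 7: every edge has an endpoint in this set.
No smaller cover exists because p1–y6, p2–y10, p3–y9, p4–y1, p5–y2, p7–y3, p8–y7 is a matching of size 7, and a cover must include an endpoint of each of these disjoint edges (König's theorem).

7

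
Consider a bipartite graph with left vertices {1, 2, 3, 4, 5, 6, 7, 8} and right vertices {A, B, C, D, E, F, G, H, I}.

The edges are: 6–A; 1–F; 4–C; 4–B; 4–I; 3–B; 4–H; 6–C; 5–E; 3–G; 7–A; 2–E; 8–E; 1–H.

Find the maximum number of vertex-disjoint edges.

A valid assignment of size 6: 1-F, 2-E, 3-G, 4-B, 6-C, 7-A.
The set {2, 5, 8} has only 1 neighbour ({E}), so by Hall's theorem at most 6 of the 8 left vertices can be matched.

6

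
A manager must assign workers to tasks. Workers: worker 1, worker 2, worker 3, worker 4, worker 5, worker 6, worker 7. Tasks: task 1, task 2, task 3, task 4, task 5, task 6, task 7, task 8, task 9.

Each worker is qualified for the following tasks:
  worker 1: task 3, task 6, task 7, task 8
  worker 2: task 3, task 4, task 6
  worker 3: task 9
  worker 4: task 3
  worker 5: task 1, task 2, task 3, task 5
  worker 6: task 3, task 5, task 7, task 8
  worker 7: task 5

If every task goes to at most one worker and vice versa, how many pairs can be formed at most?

For example, pair worker 1–task 7, worker 2–task 6, worker 3–task 9, worker 4–task 3, worker 5–task 2, worker 6–task 8, worker 7–task 5.
All 7 workers are matched, so no larger matching exists.

7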